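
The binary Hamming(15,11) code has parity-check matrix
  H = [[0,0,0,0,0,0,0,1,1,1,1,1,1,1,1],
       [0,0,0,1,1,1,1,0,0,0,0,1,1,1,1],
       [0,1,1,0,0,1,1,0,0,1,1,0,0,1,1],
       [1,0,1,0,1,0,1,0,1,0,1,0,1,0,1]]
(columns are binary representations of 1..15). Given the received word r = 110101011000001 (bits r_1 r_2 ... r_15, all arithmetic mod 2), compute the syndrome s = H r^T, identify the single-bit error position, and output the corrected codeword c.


s = (1, 1, 1, 1)^T, error position = 15, corrected codeword c = 110101011000000

Compute s = H r^T mod 2 one row at a time:
  s_1 = 1 + 1 + 0 + 0 + 0 + 0 + 0 + 1 = 3 ≡ 1 (mod 2).
  s_2 = 1 + 0 + 1 + 0 + 0 + 0 + 0 + 1 = 3 ≡ 1 (mod 2).
  s_3 = 1 + 0 + 1 + 0 + 0 + 0 + 0 + 1 = 3 ≡ 1 (mod 2).
  s_4 = 1 + 0 + 0 + 0 + 1 + 0 + 0 + 1 = 3 ≡ 1 (mod 2).
s = (1, 1, 1, 1)^T — this equals column 15 of H (binary 1111), so error is at position 15.
Correct: flip bit 15 of r = 110101011000001 to get c = 110101011000000.


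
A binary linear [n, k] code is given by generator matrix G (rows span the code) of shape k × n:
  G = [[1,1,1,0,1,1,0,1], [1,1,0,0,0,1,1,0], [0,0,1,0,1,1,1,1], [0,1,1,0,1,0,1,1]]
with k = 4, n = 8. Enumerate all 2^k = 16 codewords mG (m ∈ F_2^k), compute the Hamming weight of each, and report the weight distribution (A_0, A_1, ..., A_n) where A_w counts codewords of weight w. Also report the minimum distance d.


Weight distribution: A_0 = 1, A_1 = 2, A_2 = 2, A_3 = 2, A_4 = 3, A_5 = 4, A_6 = 2. Minimum distance d = 1.

Enumerate all 2^4 = 16 messages m ∈ F_2^4.
For each, compute codeword c = mG in F_2^8, then tally its weight.
  m = 0000 → c = 00000000, weight = 0.
  m = 1000 → c = 11101101, weight = 6.
  m = 0100 → c = 11000110, weight = 4.
  m = 1100 → c = 00101011, weight = 4.
  m = 0010 → c = 00101111, weight = 5.
  m = 1010 → c = 11000010, weight = 3.
  m = 0110 → c = 11101001, weight = 5.
  m = 1110 → c = 00000100, weight = 1.
  m = 0001 → c = 01101011, weight = 5.
  m = 1001 → c = 10000110, weight = 3.
  m = 0101 → c = 10101101, weight = 5.
  m = 1101 → c = 01000000, weight = 1.
  m = 0011 → c = 01000100, weight = 2.
  m = 1011 → c = 10101001, weight = 4.
  m = 0111 → c = 10000010, weight = 2.
  m = 1111 → c = 01101111, weight = 6.
Tally weights:
  weight 0: 1 codewords.
  weight 1: 2 codewords.
  weight 2: 2 codewords.
  weight 3: 2 codewords.
  weight 4: 3 codewords.
  weight 5: 4 codewords.
  weight 6: 2 codewords.
Minimum distance d = smallest w > 0 with A_w > 0 = 1.
Sanity: Σ A_w = 16 = 2^4 = 16 ✓.


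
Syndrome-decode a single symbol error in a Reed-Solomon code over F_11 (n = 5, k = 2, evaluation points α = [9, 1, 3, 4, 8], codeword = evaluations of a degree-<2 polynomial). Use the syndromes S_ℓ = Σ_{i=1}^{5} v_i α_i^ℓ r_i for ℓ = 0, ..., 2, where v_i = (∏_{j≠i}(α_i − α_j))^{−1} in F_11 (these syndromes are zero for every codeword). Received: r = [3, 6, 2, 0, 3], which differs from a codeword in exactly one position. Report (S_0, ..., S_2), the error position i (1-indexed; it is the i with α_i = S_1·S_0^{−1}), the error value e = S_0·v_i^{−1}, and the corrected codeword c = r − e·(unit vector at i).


S = (10, 2, 7), error at position 1, error magnitude e = 2, c = [1, 6, 2, 0, 3].

Step 1: column multipliers v_i = (∏_{j≠i}(α_i − α_j))^{−1} mod 11.
  i = 1 (α = 9): (9−1)(9−3)(9−4)(9−8) = 8·6·5·1 = 240 ≡ 9, so v_1 = 9^{−1} = 5 (mod 11).
  i = 2 (α = 1): (1−9)(1−3)(1−4)(1−8) = (−8)·(−2)·(−3)·(−7) = 336 ≡ 6, so v_2 = 6^{−1} = 2 (mod 11).
  i = 3 (α = 3): (3−9)(3−1)(3−4)(3−8) = (−6)·2·(−1)·(−5) = −60 ≡ 6, so v_3 = 6^{−1} = 2 (mod 11).
  i = 4 (α = 4): (4−9)(4−1)(4−3)(4−8) = (−5)·3·1·(−4) = 60 ≡ 5, so v_4 = 5^{−1} = 9 (mod 11).
  i = 5 (α = 8): (8−9)(8−1)(8−3)(8−4) = (−1)·7·5·4 = −140 ≡ 3, so v_5 = 3^{−1} = 4 (mod 11).
  v = [5, 2, 2, 9, 4].
Step 2: syndromes of r = [3, 6, 2, 0, 3] (all sums mod 11).
  S_0 = Σ v_i r_i = 5·3 + 2·6 + 2·2 + 9·0 + 4·3 = 43 ≡ 10.
  S_1 = Σ v_i α_i r_i = 5·9·3 + 2·1·6 + 2·3·2 + 9·4·0 + 4·8·3 = 255 ≡ 2.
  α_i^2 mod 11 = [4, 1, 9, 5, 9].
  S_2 = Σ v_i α_i^2 r_i = 5·4·3 + 2·1·6 + 2·9·2 + 9·5·0 + 4·9·3 = 216 ≡ 7.
  S = (10, 2, 7) ≠ 0, so r is not a codeword (an error is present).
Step 3: locate the error. For a single error e at position i, S_ℓ = v_i·e·α_i^ℓ, so α_err = S_1/S_0.
  S_0^{−1} = 10^{−1} = 10 (mod 11), so α_err = 2·10 = 20 ≡ 9 = α_1. Error position i = 1.
  Consistency check: S_2/S_1 = 7·6 = 42 ≡ 9 = α_err ✓ (single-error assumption holds).
Step 4: error magnitude e = S_0/v_1 = S_0·∏_{j≠1}(α_1 − α_j) = 10·9 = 90 ≡ 2 (mod 11).
Step 5: correct position 1: c_1 = r_1 − e = 3 − 2 ≡ 1 (mod 11). Hence c = [1, 6, 2, 0, 3].
  Check: interpolating c through the α_i gives m(x) = 8 + 9·x (degree < 2) with m(α_i) = c_i for every i, so c is indeed a codeword.


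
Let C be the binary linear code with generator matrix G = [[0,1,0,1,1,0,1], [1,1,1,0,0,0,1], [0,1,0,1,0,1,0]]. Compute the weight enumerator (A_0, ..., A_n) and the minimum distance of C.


Weight distribution: A_0 = 1, A_3 = 2, A_4 = 3, A_5 = 2. Minimum distance d = 3.

Enumerate all 2^3 = 8 messages m ∈ F_2^3.
For each, compute codeword c = mG in F_2^7, then tally its weight.
  m = 000 → c = 0000000, weight = 0.
  m = 100 → c = 0101101, weight = 4.
  m = 010 → c = 1110001, weight = 4.
  m = 110 → c = 1011100, weight = 4.
  m = 001 → c = 0101010, weight = 3.
  m = 101 → c = 0000111, weight = 3.
  m = 011 → c = 1011011, weight = 5.
  m = 111 → c = 1110110, weight = 5.
Tally weights:
  weight 0: 1 codewords.
  weight 3: 2 codewords.
  weight 4: 3 codewords.
  weight 5: 2 codewords.
Minimum distance d = smallest w > 0 with A_w > 0 = 3.
Sanity: Σ A_w = 8 = 2^3 = 8 ✓.


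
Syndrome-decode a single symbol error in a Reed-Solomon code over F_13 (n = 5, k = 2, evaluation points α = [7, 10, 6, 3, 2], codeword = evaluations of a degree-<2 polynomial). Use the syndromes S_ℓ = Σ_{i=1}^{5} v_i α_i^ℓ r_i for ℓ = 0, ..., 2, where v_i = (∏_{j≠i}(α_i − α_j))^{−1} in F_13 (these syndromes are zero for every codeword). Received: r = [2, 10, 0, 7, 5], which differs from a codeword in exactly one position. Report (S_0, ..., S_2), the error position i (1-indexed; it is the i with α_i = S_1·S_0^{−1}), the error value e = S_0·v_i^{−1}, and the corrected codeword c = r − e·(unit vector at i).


S = (6, 8, 2), error at position 2, error magnitude e = 2, c = [2, 8, 0, 7, 5].

Step 1: column multipliers v_i = (∏_{j≠i}(α_i − α_j))^{−1} mod 13.
  i = 1 (α = 7): (7−10)(7−6)(7−3)(7−2) = (−3)·1·4·5 = −60 ≡ 5, so v_1 = 5^{−1} = 8 (mod 13).
  i = 2 (α = 10): (10−7)(10−6)(10−3)(10−2) = 3·4·7·8 = 672 ≡ 9, so v_2 = 9^{−1} = 3 (mod 13).
  i = 3 (α = 6): (6−7)(6−10)(6−3)(6−2) = (−1)·(−4)·3·4 = 48 ≡ 9, so v_3 = 9^{−1} = 3 (mod 13).
  i = 4 (α = 3): (3−7)(3−10)(3−6)(3−2) = (−4)·(−7)·(−3)·1 = −84 ≡ 7, so v_4 = 7^{−1} = 2 (mod 13).
  i = 5 (α = 2): (2−7)(2−10)(2−6)(2−3) = (−5)·(−8)·(−4)·(−1) = 160 ≡ 4, so v_5 = 4^{−1} = 10 (mod 13).
  v = [8, 3, 3, 2, 10].
Step 2: syndromes of r = [2, 10, 0, 7, 5] (all sums mod 13).
  S_0 = Σ v_i r_i = 8·2 + 3·10 + 3·0 + 2·7 + 10·5 = 110 ≡ 6.
  S_1 = Σ v_i α_i r_i = 8·7·2 + 3·10·10 + 3·6·0 + 2·3·7 + 10·2·5 = 554 ≡ 8.
  α_i^2 mod 13 = [10, 9, 10, 9, 4].
  S_2 = Σ v_i α_i^2 r_i = 8·10·2 + 3·9·10 + 3·10·0 + 2·9·7 + 10·4·5 = 756 ≡ 2.
  S = (6, 8, 2) ≠ 0, so r is not a codeword (an error is present).
Step 3: locate the error. For a single error e at position i, S_ℓ = v_i·e·α_i^ℓ, so α_err = S_1/S_0.
  S_0^{−1} = 6^{−1} = 11 (mod 13), so α_err = 8·11 = 88 ≡ 10 = α_2. Error position i = 2.
  Consistency check: S_2/S_1 = 2·5 = 10 ≡ 10 = α_err ✓ (single-error assumption holds).
Step 4: error magnitude e = S_0/v_2 = S_0·∏_{j≠2}(α_2 − α_j) = 6·9 = 54 ≡ 2 (mod 13).
Step 5: correct position 2: c_2 = r_2 − e = 10 − 2 ≡ 8 (mod 13). Hence c = [2, 8, 0, 7, 5].
  Check: interpolating c through the α_i gives m(x) = 1 + 2·x (degree < 2) with m(α_i) = c_i for every i, so c is indeed a codeword.


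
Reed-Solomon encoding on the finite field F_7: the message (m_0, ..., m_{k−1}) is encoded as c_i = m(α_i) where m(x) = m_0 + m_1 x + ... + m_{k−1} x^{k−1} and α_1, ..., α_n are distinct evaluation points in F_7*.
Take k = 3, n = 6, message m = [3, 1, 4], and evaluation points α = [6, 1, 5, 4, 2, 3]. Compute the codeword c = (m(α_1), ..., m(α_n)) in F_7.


c = [6, 1, 3, 1, 0, 0]

Message polynomial: m(x) = 3 + 1·x + 4·x^2 (mod 7).
For each evaluation point α_i, compute m(α_i) mod 7:
  α_1 = 6: Horner steps 4 → 4 → 6, so m(6) = 6.
  α_2 = 1: Horner steps 4 → 5 → 1, so m(1) = 1.
  α_3 = 5: Horner steps 4 → 0 → 3, so m(5) = 3.
  α_4 = 4: Horner steps 4 → 3 → 1, so m(4) = 1.
  α_5 = 2: Horner steps 4 → 2 → 0, so m(2) = 0.
  α_6 = 3: Horner steps 4 → 6 → 0, so m(3) = 0.
Codeword c = [6, 1, 3, 1, 0, 0] ∈ F_7^6.


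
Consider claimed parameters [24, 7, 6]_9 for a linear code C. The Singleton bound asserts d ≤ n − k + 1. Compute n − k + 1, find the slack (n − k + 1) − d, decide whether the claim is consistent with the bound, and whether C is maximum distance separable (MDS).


Singleton RHS = n − k + 1 = 18, slack = 12, bound satisfied, not MDS.

Singleton bound: d ≤ n − k + 1.
Here n = 24, k = 7, so n − k + 1 = 18.
Given d = 6, check d ≤ 18: YES.
Slack = (n − k + 1) − d = 12.
The code is NOT MDS (slack = 12 > 0).
Description: the claimed parameters are [24, 7, 6]_9; such a code would be non-MDS.


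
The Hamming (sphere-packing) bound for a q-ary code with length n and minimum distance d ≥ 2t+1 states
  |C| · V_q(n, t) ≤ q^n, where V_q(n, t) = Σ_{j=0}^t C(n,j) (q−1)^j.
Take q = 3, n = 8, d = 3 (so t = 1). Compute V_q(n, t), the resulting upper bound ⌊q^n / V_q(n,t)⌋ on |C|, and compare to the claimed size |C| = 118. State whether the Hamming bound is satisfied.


V_q(n, t) = 17, q^n = 6561, Hamming bound = 385, |C| = 118 ≤ bound (satisfied).

Step 1: Compute V_q(n, t) = Σ_{j=0}^1 C(n, j) (q−1)^j.
  j = 0: C(8,0)·(2)^0 = 1·1 = 1.
  j = 1: C(8,1)·(2)^1 = 8·2 = 16.
  V_q(n, t) = 1 + 16 = 17.
Step 2: q^n = 3^8 = 6561.
Step 3: Hamming bound ⌊q^n / V_q(n,t)⌋ = ⌊6561/17⌋ = 385.
Step 4: Compare |C| = 118 to 385: satisfied.
The claimed |C| lies below the Hamming bound.


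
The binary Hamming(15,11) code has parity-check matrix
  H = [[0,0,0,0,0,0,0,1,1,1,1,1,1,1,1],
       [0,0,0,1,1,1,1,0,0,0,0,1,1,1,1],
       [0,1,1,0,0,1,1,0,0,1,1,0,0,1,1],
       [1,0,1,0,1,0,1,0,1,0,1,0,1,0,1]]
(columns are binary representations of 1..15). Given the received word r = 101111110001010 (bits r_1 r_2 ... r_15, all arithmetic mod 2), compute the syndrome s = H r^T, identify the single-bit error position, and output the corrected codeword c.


s = (1, 0, 0, 0)^T, error position = 8, corrected codeword c = 101111100001010

Compute s = H r^T mod 2 one row at a time:
  s_1 = 1 + 0 + 0 + 0 + 1 + 0 + 1 + 0 = 3 ≡ 1 (mod 2).
  s_2 = 1 + 1 + 1 + 1 + 1 + 0 + 1 + 0 = 6 ≡ 0 (mod 2).
  s_3 = 0 + 1 + 1 + 1 + 0 + 0 + 1 + 0 = 4 ≡ 0 (mod 2).
  s_4 = 1 + 1 + 1 + 1 + 0 + 0 + 0 + 0 = 4 ≡ 0 (mod 2).
s = (1, 0, 0, 0)^T — this equals column 8 of H (binary 1000), so error is at position 8.
Correct: flip bit 8 of r = 101111110001010 to get c = 101111100001010.


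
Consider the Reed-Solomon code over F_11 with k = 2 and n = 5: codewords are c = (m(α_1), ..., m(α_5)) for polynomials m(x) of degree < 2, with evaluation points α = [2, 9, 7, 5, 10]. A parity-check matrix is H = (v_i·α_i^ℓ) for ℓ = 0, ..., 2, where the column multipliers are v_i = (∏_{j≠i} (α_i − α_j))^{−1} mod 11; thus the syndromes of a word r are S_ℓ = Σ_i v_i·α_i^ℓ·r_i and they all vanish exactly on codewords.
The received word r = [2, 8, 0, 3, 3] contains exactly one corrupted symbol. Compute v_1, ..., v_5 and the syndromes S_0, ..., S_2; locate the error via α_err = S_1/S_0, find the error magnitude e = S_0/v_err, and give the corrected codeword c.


S = (9, 2, 9), error at position 5, error magnitude e = 2, c = [2, 8, 0, 3, 1].

Step 1: column multipliers v_i = (∏_{j≠i}(α_i − α_j))^{−1} mod 11.
  i = 1 (α = 2): (2−9)(2−7)(2−5)(2−10) = (−7)·(−5)·(−3)·(−8) = 840 ≡ 4, so v_1 = 4^{−1} = 3 (mod 11).
  i = 2 (α = 9): (9−2)(9−7)(9−5)(9−10) = 7·2·4·(−1) = −56 ≡ 10, so v_2 = 10^{−1} = 10 (mod 11).
  i = 3 (α = 7): (7−2)(7−9)(7−5)(7−10) = 5·(−2)·2·(−3) = 60 ≡ 5, so v_3 = 5^{−1} = 9 (mod 11).
  i = 4 (α = 5): (5−2)(5−9)(5−7)(5−10) = 3·(−4)·(−2)·(−5) = −120 ≡ 1, so v_4 = 1^{−1} = 1 (mod 11).
  i = 5 (α = 10): (10−2)(10−9)(10−7)(10−5) = 8·1·3·5 = 120 ≡ 10, so v_5 = 10^{−1} = 10 (mod 11).
  v = [3, 10, 9, 1, 10].
Step 2: syndromes of r = [2, 8, 0, 3, 3] (all sums mod 11).
  S_0 = Σ v_i r_i = 3·2 + 10·8 + 9·0 + 1·3 + 10·3 = 119 ≡ 9.
  S_1 = Σ v_i α_i r_i = 3·2·2 + 10·9·8 + 9·7·0 + 1·5·3 + 10·10·3 = 1047 ≡ 2.
  α_i^2 mod 11 = [4, 4, 5, 3, 1].
  S_2 = Σ v_i α_i^2 r_i = 3·4·2 + 10·4·8 + 9·5·0 + 1·3·3 + 10·1·3 = 383 ≡ 9.
  S = (9, 2, 9) ≠ 0, so r is not a codeword (an error is present).
Step 3: locate the error. For a single error e at position i, S_ℓ = v_i·e·α_i^ℓ, so α_err = S_1/S_0.
  S_0^{−1} = 9^{−1} = 5 (mod 11), so α_err = 2·5 = 10 ≡ 10 = α_5. Error position i = 5.
  Consistency check: S_2/S_1 = 9·6 = 54 ≡ 10 = α_err ✓ (single-error assumption holds).
Step 4: error magnitude e = S_0/v_5 = S_0·∏_{j≠5}(α_5 − α_j) = 9·10 = 90 ≡ 2 (mod 11).
Step 5: correct position 5: c_5 = r_5 − e = 3 − 2 ≡ 1 (mod 11). Hence c = [2, 8, 0, 3, 1].
  Check: interpolating c through the α_i gives m(x) = 5 + 4·x (degree < 2) with m(α_i) = c_i for every i, so c is indeed a codeword.


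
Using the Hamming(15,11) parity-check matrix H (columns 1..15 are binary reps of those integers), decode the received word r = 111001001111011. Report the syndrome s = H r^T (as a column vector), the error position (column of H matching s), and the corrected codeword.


s = (0, 0, 1, 1)^T, error position = 3, corrected codeword c = 110001001111011

Compute s = H r^T mod 2 one row at a time:
  s_1 = 0 + 1 + 1 + 1 + 1 + 0 + 1 + 1 = 6 ≡ 0 (mod 2).
  s_2 = 0 + 0 + 1 + 0 + 1 + 0 + 1 + 1 = 4 ≡ 0 (mod 2).
  s_3 = 1 + 1 + 1 + 0 + 1 + 1 + 1 + 1 = 7 ≡ 1 (mod 2).
  s_4 = 1 + 1 + 0 + 0 + 1 + 1 + 0 + 1 = 5 ≡ 1 (mod 2).
s = (0, 0, 1, 1)^T — this equals column 3 of H (binary 0011), so error is at position 3.
Correct: flip bit 3 of r = 111001001111011 to get c = 110001001111011.


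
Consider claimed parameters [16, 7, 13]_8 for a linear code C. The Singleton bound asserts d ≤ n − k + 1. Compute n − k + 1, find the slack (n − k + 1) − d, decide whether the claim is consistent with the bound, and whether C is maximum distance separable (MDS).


Singleton RHS = n − k + 1 = 10, slack = -3, bound violated (no such code; not MDS).

Singleton bound: d ≤ n − k + 1.
Here n = 16, k = 7, so n − k + 1 = 10.
Given d = 13, check d ≤ 10: NO.
Slack = (n − k + 1) − d = -3.
The slack is negative: d = 13 exceeds n − k + 1 = 10 by 3, so the Singleton bound is violated and no linear [16, 7, 13]_8 code can exist. In particular it is not MDS (MDS requires d = n − k + 1 exactly).
Description: the claimed parameters are [16, 7, 13]_8; such a code would be impossible (violates the Singleton bound).


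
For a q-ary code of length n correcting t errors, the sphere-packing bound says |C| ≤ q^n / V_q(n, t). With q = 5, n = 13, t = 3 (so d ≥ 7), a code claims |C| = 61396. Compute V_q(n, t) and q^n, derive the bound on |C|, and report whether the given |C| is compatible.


V_q(n, t) = 19605, q^n = 1220703125, Hamming bound = 62264, |C| = 61396 ≤ bound (satisfied).

Step 1: Compute V_q(n, t) = Σ_{j=0}^3 C(n, j) (q−1)^j.
  j = 0: C(13,0)·(4)^0 = 1·1 = 1.
  j = 1: C(13,1)·(4)^1 = 13·4 = 52.
  j = 2: C(13,2)·(4)^2 = 78·16 = 1248.
  j = 3: C(13,3)·(4)^3 = 286·64 = 18304.
  V_q(n, t) = 1 + 52 + 1248 + 18304 = 19605.
Step 2: q^n = 5^13 = 1220703125.
Step 3: Hamming bound ⌊q^n / V_q(n,t)⌋ = ⌊1220703125/19605⌋ = 62264.
Step 4: Compare |C| = 61396 to 62264: satisfied.
The claimed |C| lies below the Hamming bound.


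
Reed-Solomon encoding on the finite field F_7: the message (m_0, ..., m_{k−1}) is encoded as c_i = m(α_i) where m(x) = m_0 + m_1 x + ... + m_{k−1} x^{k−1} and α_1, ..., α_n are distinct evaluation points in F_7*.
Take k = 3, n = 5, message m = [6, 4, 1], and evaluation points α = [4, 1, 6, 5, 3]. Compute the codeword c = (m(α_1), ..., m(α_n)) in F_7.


c = [3, 4, 3, 2, 6]

Message polynomial: m(x) = 6 + 4·x + 1·x^2 (mod 7).
For each evaluation point α_i, compute m(α_i) mod 7:
  α_1 = 4: Horner steps 1 → 1 → 3, so m(4) = 3.
  α_2 = 1: Horner steps 1 → 5 → 4, so m(1) = 4.
  α_3 = 6: Horner steps 1 → 3 → 3, so m(6) = 3.
  α_4 = 5: Horner steps 1 → 2 → 2, so m(5) = 2.
  α_5 = 3: Horner steps 1 → 0 → 6, so m(3) = 6.
Codeword c = [3, 4, 3, 2, 6] ∈ F_7^5.


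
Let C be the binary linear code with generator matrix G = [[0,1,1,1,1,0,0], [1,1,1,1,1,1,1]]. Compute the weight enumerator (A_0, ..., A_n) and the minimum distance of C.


Weight distribution: A_0 = 1, A_3 = 1, A_4 = 1, A_7 = 1. Minimum distance d = 3.

Enumerate all 2^2 = 4 messages m ∈ F_2^2.
For each, compute codeword c = mG in F_2^7, then tally its weight.
  m = 00 → c = 0000000, weight = 0.
  m = 10 → c = 0111100, weight = 4.
  m = 01 → c = 1111111, weight = 7.
  m = 11 → c = 1000011, weight = 3.
Tally weights:
  weight 0: 1 codewords.
  weight 3: 1 codewords.
  weight 4: 1 codewords.
  weight 7: 1 codewords.
Minimum distance d = smallest w > 0 with A_w > 0 = 3.
Sanity: Σ A_w = 4 = 2^2 = 4 ✓.


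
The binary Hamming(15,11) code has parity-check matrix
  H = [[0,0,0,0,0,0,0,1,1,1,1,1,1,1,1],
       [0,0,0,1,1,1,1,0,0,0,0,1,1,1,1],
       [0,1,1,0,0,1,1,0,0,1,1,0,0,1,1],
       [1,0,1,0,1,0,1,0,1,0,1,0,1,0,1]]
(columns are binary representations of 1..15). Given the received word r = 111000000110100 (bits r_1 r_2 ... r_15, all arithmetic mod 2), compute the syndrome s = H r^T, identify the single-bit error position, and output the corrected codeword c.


s = (1, 1, 0, 0)^T, error position = 12, corrected codeword c = 111000000111100

Compute s = H r^T mod 2 one row at a time:
  s_1 = 0 + 0 + 1 + 1 + 0 + 1 + 0 + 0 = 3 ≡ 1 (mod 2).
  s_2 = 0 + 0 + 0 + 0 + 0 + 1 + 0 + 0 = 1 ≡ 1 (mod 2).
  s_3 = 1 + 1 + 0 + 0 + 1 + 1 + 0 + 0 = 4 ≡ 0 (mod 2).
  s_4 = 1 + 1 + 0 + 0 + 0 + 1 + 1 + 0 = 4 ≡ 0 (mod 2).
s = (1, 1, 0, 0)^T — this equals column 12 of H (binary 1100), so error is at position 12.
Correct: flip bit 12 of r = 111000000110100 to get c = 111000000111100.


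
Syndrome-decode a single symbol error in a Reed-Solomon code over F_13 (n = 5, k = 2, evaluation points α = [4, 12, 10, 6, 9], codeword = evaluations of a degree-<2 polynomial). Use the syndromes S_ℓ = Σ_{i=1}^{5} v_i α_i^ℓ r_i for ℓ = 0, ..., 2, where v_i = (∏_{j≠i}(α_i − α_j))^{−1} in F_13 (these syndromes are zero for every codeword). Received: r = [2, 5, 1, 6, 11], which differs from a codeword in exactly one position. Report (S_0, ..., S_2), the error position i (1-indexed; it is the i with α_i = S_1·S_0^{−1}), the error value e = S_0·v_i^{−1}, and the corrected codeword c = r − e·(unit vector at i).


S = (2, 5, 6), error at position 5, error magnitude e = 12, c = [2, 5, 1, 6, 12].

Step 1: column multipliers v_i = (∏_{j≠i}(α_i − α_j))^{−1} mod 13.
  i = 1 (α = 4): (4−12)(4−10)(4−6)(4−9) = (−8)·(−6)·(−2)·(−5) = 480 ≡ 12, so v_1 = 12^{−1} = 12 (mod 13).
  i = 2 (α = 12): (12−4)(12−10)(12−6)(12−9) = 8·2·6·3 = 288 ≡ 2, so v_2 = 2^{−1} = 7 (mod 13).
  i = 3 (α = 10): (10−4)(10−12)(10−6)(10−9) = 6·(−2)·4·1 = −48 ≡ 4, so v_3 = 4^{−1} = 10 (mod 13).
  i = 4 (α = 6): (6−4)(6−12)(6−10)(6−9) = 2·(−6)·(−4)·(−3) = −144 ≡ 12, so v_4 = 12^{−1} = 12 (mod 13).
  i = 5 (α = 9): (9−4)(9−12)(9−10)(9−6) = 5·(−3)·(−1)·3 = 45 ≡ 6, so v_5 = 6^{−1} = 11 (mod 13).
  v = [12, 7, 10, 12, 11].
Step 2: syndromes of r = [2, 5, 1, 6, 11] (all sums mod 13).
  S_0 = Σ v_i r_i = 12·2 + 7·5 + 10·1 + 12·6 + 11·11 = 262 ≡ 2.
  S_1 = Σ v_i α_i r_i = 12·4·2 + 7·12·5 + 10·10·1 + 12·6·6 + 11·9·11 = 2137 ≡ 5.
  α_i^2 mod 13 = [3, 1, 9, 10, 3].
  S_2 = Σ v_i α_i^2 r_i = 12·3·2 + 7·1·5 + 10·9·1 + 12·10·6 + 11·3·11 = 1280 ≡ 6.
  S = (2, 5, 6) ≠ 0, so r is not a codeword (an error is present).
Step 3: locate the error. For a single error e at position i, S_ℓ = v_i·e·α_i^ℓ, so α_err = S_1/S_0.
  S_0^{−1} = 2^{−1} = 7 (mod 13), so α_err = 5·7 = 35 ≡ 9 = α_5. Error position i = 5.
  Consistency check: S_2/S_1 = 6·8 = 48 ≡ 9 = α_err ✓ (single-error assumption holds).
Step 4: error magnitude e = S_0/v_5 = S_0·∏_{j≠5}(α_5 − α_j) = 2·6 = 12 ≡ 12 (mod 13).
Step 5: correct position 5: c_5 = r_5 − e = 11 − 12 ≡ 12 (mod 13). Hence c = [2, 5, 1, 6, 12].
  Check: interpolating c through the α_i gives m(x) = 7 + 2·x (degree < 2) with m(α_i) = c_i for every i, so c is indeed a codeword.


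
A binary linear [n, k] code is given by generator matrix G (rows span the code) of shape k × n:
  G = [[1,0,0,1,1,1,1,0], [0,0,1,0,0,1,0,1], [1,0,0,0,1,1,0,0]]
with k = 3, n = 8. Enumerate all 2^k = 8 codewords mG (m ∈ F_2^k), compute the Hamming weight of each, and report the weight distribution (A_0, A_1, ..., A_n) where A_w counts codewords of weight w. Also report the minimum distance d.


Weight distribution: A_0 = 1, A_2 = 1, A_3 = 2, A_4 = 1, A_5 = 2, A_6 = 1. Minimum distance d = 2.

Enumerate all 2^3 = 8 messages m ∈ F_2^3.
For each, compute codeword c = mG in F_2^8, then tally its weight.
  m = 000 → c = 00000000, weight = 0.
  m = 100 → c = 10011110, weight = 5.
  m = 010 → c = 00100101, weight = 3.
  m = 110 → c = 10111011, weight = 6.
  m = 001 → c = 10001100, weight = 3.
  m = 101 → c = 00010010, weight = 2.
  m = 011 → c = 10101001, weight = 4.
  m = 111 → c = 00110111, weight = 5.
Tally weights:
  weight 0: 1 codewords.
  weight 2: 1 codewords.
  weight 3: 2 codewords.
  weight 4: 1 codewords.
  weight 5: 2 codewords.
  weight 6: 1 codewords.
Minimum distance d = smallest w > 0 with A_w > 0 = 2.
Sanity: Σ A_w = 8 = 2^3 = 8 ✓.


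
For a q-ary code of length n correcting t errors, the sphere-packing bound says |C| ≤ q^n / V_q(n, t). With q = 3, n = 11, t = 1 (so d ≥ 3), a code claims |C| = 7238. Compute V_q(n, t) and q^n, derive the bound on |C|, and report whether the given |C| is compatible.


V_q(n, t) = 23, q^n = 177147, Hamming bound = 7702, |C| = 7238 ≤ bound (satisfied).

Step 1: Compute V_q(n, t) = Σ_{j=0}^1 C(n, j) (q−1)^j.
  j = 0: C(11,0)·(2)^0 = 1·1 = 1.
  j = 1: C(11,1)·(2)^1 = 11·2 = 22.
  V_q(n, t) = 1 + 22 = 23.
Step 2: q^n = 3^11 = 177147.
Step 3: Hamming bound ⌊q^n / V_q(n,t)⌋ = ⌊177147/23⌋ = 7702.
Step 4: Compare |C| = 7238 to 7702: satisfied.
The claimed |C| lies below the Hamming bound.


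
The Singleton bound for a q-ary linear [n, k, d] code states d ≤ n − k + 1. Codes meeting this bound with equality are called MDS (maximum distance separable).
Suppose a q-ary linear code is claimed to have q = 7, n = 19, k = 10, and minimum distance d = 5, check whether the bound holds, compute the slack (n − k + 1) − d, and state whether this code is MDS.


Singleton RHS = n − k + 1 = 10, slack = 5, bound satisfied, not MDS.

Singleton bound: d ≤ n − k + 1.
Here n = 19, k = 10, so n − k + 1 = 10.
Given d = 5, check d ≤ 10: YES.
Slack = (n − k + 1) − d = 5.
The code is NOT MDS (slack = 5 > 0).
Description: the claimed parameters are [19, 10, 5]_7; such a code would be non-MDS.


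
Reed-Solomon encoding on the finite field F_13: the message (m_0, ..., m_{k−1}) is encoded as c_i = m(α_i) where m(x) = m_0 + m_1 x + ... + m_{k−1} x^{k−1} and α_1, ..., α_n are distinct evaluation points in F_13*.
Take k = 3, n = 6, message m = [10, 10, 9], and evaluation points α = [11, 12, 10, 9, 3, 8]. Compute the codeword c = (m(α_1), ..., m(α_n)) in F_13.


c = [0, 9, 9, 10, 4, 3]

Message polynomial: m(x) = 10 + 10·x + 9·x^2 (mod 13).
For each evaluation point α_i, compute m(α_i) mod 13:
  α_1 = 11: Horner steps 9 → 5 → 0, so m(11) = 0.
  α_2 = 12: Horner steps 9 → 1 → 9, so m(12) = 9.
  α_3 = 10: Horner steps 9 → 9 → 9, so m(10) = 9.
  α_4 = 9: Horner steps 9 → 0 → 10, so m(9) = 10.
  α_5 = 3: Horner steps 9 → 11 → 4, so m(3) = 4.
  α_6 = 8: Horner steps 9 → 4 → 3, so m(8) = 3.
Codeword c = [0, 9, 9, 10, 4, 3] ∈ F_13^6.


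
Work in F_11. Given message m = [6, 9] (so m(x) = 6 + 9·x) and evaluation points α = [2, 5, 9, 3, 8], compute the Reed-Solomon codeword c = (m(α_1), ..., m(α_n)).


c = [2, 7, 10, 0, 1]

Message polynomial: m(x) = 6 + 9·x (mod 11).
For each evaluation point α_i, compute m(α_i) mod 11:
  α_1 = 2: Horner steps 9 → 2, so m(2) = 2.
  α_2 = 5: Horner steps 9 → 7, so m(5) = 7.
  α_3 = 9: Horner steps 9 → 10, so m(9) = 10.
  α_4 = 3: Horner steps 9 → 0, so m(3) = 0.
  α_5 = 8: Horner steps 9 → 1, so m(8) = 1.
Codeword c = [2, 7, 10, 0, 1] ∈ F_11^5.


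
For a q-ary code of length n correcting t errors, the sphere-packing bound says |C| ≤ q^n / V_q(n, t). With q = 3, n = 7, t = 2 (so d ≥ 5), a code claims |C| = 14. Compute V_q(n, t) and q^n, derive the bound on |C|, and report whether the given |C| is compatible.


V_q(n, t) = 99, q^n = 2187, Hamming bound = 22, |C| = 14 ≤ bound (satisfied).

Step 1: Compute V_q(n, t) = Σ_{j=0}^2 C(n, j) (q−1)^j.
  j = 0: C(7,0)·(2)^0 = 1·1 = 1.
  j = 1: C(7,1)·(2)^1 = 7·2 = 14.
  j = 2: C(7,2)·(2)^2 = 21·4 = 84.
  V_q(n, t) = 1 + 14 + 84 = 99.
Step 2: q^n = 3^7 = 2187.
Step 3: Hamming bound ⌊q^n / V_q(n,t)⌋ = ⌊2187/99⌋ = 22.
Step 4: Compare |C| = 14 to 22: satisfied.
The claimed |C| lies below the Hamming bound.


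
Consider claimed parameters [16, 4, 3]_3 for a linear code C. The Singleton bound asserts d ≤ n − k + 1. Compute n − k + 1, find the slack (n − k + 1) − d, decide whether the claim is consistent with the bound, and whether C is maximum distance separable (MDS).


Singleton RHS = n − k + 1 = 13, slack = 10, bound satisfied, not MDS.

Singleton bound: d ≤ n − k + 1.
Here n = 16, k = 4, so n − k + 1 = 13.
Given d = 3, check d ≤ 13: YES.
Slack = (n − k + 1) − d = 10.
The code is NOT MDS (slack = 10 > 0).
Description: the claimed parameters are [16, 4, 3]_3; such a code would be non-MDS.


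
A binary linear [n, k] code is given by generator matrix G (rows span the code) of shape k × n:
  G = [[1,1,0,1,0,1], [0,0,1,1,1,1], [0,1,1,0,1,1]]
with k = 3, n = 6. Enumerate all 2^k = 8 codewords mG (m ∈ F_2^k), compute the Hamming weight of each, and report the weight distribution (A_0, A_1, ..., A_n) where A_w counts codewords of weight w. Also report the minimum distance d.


Weight distribution: A_0 = 1, A_2 = 2, A_4 = 5. Minimum distance d = 2.

Enumerate all 2^3 = 8 messages m ∈ F_2^3.
For each, compute codeword c = mG in F_2^6, then tally its weight.
  m = 000 → c = 000000, weight = 0.
  m = 100 → c = 110101, weight = 4.
  m = 010 → c = 001111, weight = 4.
  m = 110 → c = 111010, weight = 4.
  m = 001 → c = 011011, weight = 4.
  m = 101 → c = 101110, weight = 4.
  m = 011 → c = 010100, weight = 2.
  m = 111 → c = 100001, weight = 2.
Tally weights:
  weight 0: 1 codewords.
  weight 2: 2 codewords.
  weight 4: 5 codewords.
Minimum distance d = smallest w > 0 with A_w > 0 = 2.
Sanity: Σ A_w = 8 = 2^3 = 8 ✓.


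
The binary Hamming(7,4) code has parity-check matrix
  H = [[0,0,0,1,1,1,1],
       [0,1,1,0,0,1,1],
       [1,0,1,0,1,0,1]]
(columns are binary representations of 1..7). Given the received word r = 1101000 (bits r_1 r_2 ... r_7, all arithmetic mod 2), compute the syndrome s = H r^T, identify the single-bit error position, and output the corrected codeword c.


s = (1, 1, 1)^T, error position = 7, corrected codeword c = 1101001

Compute s = H r^T mod 2 one row at a time:
  s_1 = 1 + 0 + 0 + 0 = 1 ≡ 1 (mod 2).
  s_2 = 1 + 0 + 0 + 0 = 1 ≡ 1 (mod 2).
  s_3 = 1 + 0 + 0 + 0 = 1 ≡ 1 (mod 2).
s = (1, 1, 1)^T — this equals column 7 of H (binary 111), so error is at position 7.
Correct: flip bit 7 of r = 1101000 to get c = 1101001.


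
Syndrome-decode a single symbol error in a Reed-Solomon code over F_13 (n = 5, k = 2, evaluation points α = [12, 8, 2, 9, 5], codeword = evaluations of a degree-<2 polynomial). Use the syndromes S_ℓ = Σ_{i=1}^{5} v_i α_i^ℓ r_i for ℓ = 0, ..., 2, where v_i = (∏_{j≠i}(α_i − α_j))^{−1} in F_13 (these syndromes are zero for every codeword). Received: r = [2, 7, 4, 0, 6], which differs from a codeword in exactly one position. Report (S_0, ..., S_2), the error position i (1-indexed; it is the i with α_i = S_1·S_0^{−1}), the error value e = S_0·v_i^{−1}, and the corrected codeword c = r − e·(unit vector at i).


S = (11, 10, 2), error at position 2, error magnitude e = 12, c = [2, 8, 4, 0, 6].

Step 1: column multipliers v_i = (∏_{j≠i}(α_i − α_j))^{−1} mod 13.
  i = 1 (α = 12): (12−8)(12−2)(12−9)(12−5) = 4·10·3·7 = 840 ≡ 8, so v_1 = 8^{−1} = 5 (mod 13).
  i = 2 (α = 8): (8−12)(8−2)(8−9)(8−5) = (−4)·6·(−1)·3 = 72 ≡ 7, so v_2 = 7^{−1} = 2 (mod 13).
  i = 3 (α = 2): (2−12)(2−8)(2−9)(2−5) = (−10)·(−6)·(−7)·(−3) = 1260 ≡ 12, so v_3 = 12^{−1} = 12 (mod 13).
  i = 4 (α = 9): (9−12)(9−8)(9−2)(9−5) = (−3)·1·7·4 = −84 ≡ 7, so v_4 = 7^{−1} = 2 (mod 13).
  i = 5 (α = 5): (5−12)(5−8)(5−2)(5−9) = (−7)·(−3)·3·(−4) = −252 ≡ 8, so v_5 = 8^{−1} = 5 (mod 13).
  v = [5, 2, 12, 2, 5].
Step 2: syndromes of r = [2, 7, 4, 0, 6] (all sums mod 13).
  S_0 = Σ v_i r_i = 5·2 + 2·7 + 12·4 + 2·0 + 5·6 = 102 ≡ 11.
  S_1 = Σ v_i α_i r_i = 5·12·2 + 2·8·7 + 12·2·4 + 2·9·0 + 5·5·6 = 478 ≡ 10.
  α_i^2 mod 13 = [1, 12, 4, 3, 12].
  S_2 = Σ v_i α_i^2 r_i = 5·1·2 + 2·12·7 + 12·4·4 + 2·3·0 + 5·12·6 = 730 ≡ 2.
  S = (11, 10, 2) ≠ 0, so r is not a codeword (an error is present).
Step 3: locate the error. For a single error e at position i, S_ℓ = v_i·e·α_i^ℓ, so α_err = S_1/S_0.
  S_0^{−1} = 11^{−1} = 6 (mod 13), so α_err = 10·6 = 60 ≡ 8 = α_2. Error position i = 2.
  Consistency check: S_2/S_1 = 2·4 = 8 ≡ 8 = α_err ✓ (single-error assumption holds).
Step 4: error magnitude e = S_0/v_2 = S_0·∏_{j≠2}(α_2 − α_j) = 11·7 = 77 ≡ 12 (mod 13).
Step 5: correct position 2: c_2 = r_2 − e = 7 − 12 ≡ 8 (mod 13). Hence c = [2, 8, 4, 0, 6].
  Check: interpolating c through the α_i gives m(x) = 7 + 5·x (degree < 2) with m(α_i) = c_i for every i, so c is indeed a codeword.


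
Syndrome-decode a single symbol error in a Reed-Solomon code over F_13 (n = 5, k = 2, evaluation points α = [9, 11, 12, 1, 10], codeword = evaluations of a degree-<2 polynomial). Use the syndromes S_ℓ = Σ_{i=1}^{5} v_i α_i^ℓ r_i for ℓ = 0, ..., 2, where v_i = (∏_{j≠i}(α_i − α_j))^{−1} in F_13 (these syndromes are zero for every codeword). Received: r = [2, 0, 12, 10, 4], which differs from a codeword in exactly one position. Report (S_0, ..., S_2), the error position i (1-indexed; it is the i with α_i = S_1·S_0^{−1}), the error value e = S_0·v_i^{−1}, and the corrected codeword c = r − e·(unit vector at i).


S = (11, 6, 8), error at position 5, error magnitude e = 3, c = [2, 0, 12, 10, 1].

Step 1: column multipliers v_i = (∏_{j≠i}(α_i − α_j))^{−1} mod 13.
  i = 1 (α = 9): (9−11)(9−12)(9−1)(9−10) = (−2)·(−3)·8·(−1) = −48 ≡ 4, so v_1 = 4^{−1} = 10 (mod 13).
  i = 2 (α = 11): (11−9)(11−12)(11−1)(11−10) = 2·(−1)·10·1 = −20 ≡ 6, so v_2 = 6^{−1} = 11 (mod 13).
  i = 3 (α = 12): (12−9)(12−11)(12−1)(12−10) = 3·1·11·2 = 66 ≡ 1, so v_3 = 1^{−1} = 1 (mod 13).
  i = 4 (α = 1): (1−9)(1−11)(1−12)(1−10) = (−8)·(−10)·(−11)·(−9) = 7920 ≡ 3, so v_4 = 3^{−1} = 9 (mod 13).
  i = 5 (α = 10): (10−9)(10−11)(10−12)(10−1) = 1·(−1)·(−2)·9 = 18 ≡ 5, so v_5 = 5^{−1} = 8 (mod 13).
  v = [10, 11, 1, 9, 8].
Step 2: syndromes of r = [2, 0, 12, 10, 4] (all sums mod 13).
  S_0 = Σ v_i r_i = 10·2 + 11·0 + 1·12 + 9·10 + 8·4 = 154 ≡ 11.
  S_1 = Σ v_i α_i r_i = 10·9·2 + 11·11·0 + 1·12·12 + 9·1·10 + 8·10·4 = 734 ≡ 6.
  α_i^2 mod 13 = [3, 4, 1, 1, 9].
  S_2 = Σ v_i α_i^2 r_i = 10·3·2 + 11·4·0 + 1·1·12 + 9·1·10 + 8·9·4 = 450 ≡ 8.
  S = (11, 6, 8) ≠ 0, so r is not a codeword (an error is present).
Step 3: locate the error. For a single error e at position i, S_ℓ = v_i·e·α_i^ℓ, so α_err = S_1/S_0.
  S_0^{−1} = 11^{−1} = 6 (mod 13), so α_err = 6·6 = 36 ≡ 10 = α_5. Error position i = 5.
  Consistency check: S_2/S_1 = 8·11 = 88 ≡ 10 = α_err ✓ (single-error assumption holds).
Step 4: error magnitude e = S_0/v_5 = S_0·∏_{j≠5}(α_5 − α_j) = 11·5 = 55 ≡ 3 (mod 13).
Step 5: correct position 5: c_5 = r_5 − e = 4 − 3 ≡ 1 (mod 13). Hence c = [2, 0, 12, 10, 1].
  Check: interpolating c through the α_i gives m(x) = 11 + 12·x (degree < 2) with m(α_i) = c_i for every i, so c is indeed a codeword.


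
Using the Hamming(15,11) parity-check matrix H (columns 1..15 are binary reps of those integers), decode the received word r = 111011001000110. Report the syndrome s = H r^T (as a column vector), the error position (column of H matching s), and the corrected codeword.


s = (1, 0, 0, 1)^T, error position = 9, corrected codeword c = 111011000000110

Compute s = H r^T mod 2 one row at a time:
  s_1 = 0 + 1 + 0 + 0 + 0 + 1 + 1 + 0 = 3 ≡ 1 (mod 2).
  s_2 = 0 + 1 + 1 + 0 + 0 + 1 + 1 + 0 = 4 ≡ 0 (mod 2).
  s_3 = 1 + 1 + 1 + 0 + 0 + 0 + 1 + 0 = 4 ≡ 0 (mod 2).
  s_4 = 1 + 1 + 1 + 0 + 1 + 0 + 1 + 0 = 5 ≡ 1 (mod 2).
s = (1, 0, 0, 1)^T — this equals column 9 of H (binary 1001), so error is at position 9.
Correct: flip bit 9 of r = 111011001000110 to get c = 111011000000110.


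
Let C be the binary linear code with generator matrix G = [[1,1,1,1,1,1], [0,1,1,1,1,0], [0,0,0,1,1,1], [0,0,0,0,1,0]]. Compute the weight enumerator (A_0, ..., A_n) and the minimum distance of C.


Weight distribution: A_0 = 1, A_1 = 1, A_2 = 3, A_3 = 6, A_4 = 3, A_5 = 1, A_6 = 1. Minimum distance d = 1.

Enumerate all 2^4 = 16 messages m ∈ F_2^4.
For each, compute codeword c = mG in F_2^6, then tally its weight.
  m = 0000 → c = 000000, weight = 0.
  m = 1000 → c = 111111, weight = 6.
  m = 0100 → c = 011110, weight = 4.
  m = 1100 → c = 100001, weight = 2.
  m = 0010 → c = 000111, weight = 3.
  m = 1010 → c = 111000, weight = 3.
  m = 0110 → c = 011001, weight = 3.
  m = 1110 → c = 100110, weight = 3.
  m = 0001 → c = 000010, weight = 1.
  m = 1001 → c = 111101, weight = 5.
  m = 0101 → c = 011100, weight = 3.
  m = 1101 → c = 100011, weight = 3.
  m = 0011 → c = 000101, weight = 2.
  m = 1011 → c = 111010, weight = 4.
  m = 0111 → c = 011011, weight = 4.
  m = 1111 → c = 100100, weight = 2.
Tally weights:
  weight 0: 1 codewords.
  weight 1: 1 codewords.
  weight 2: 3 codewords.
  weight 3: 6 codewords.
  weight 4: 3 codewords.
  weight 5: 1 codewords.
  weight 6: 1 codewords.
Minimum distance d = smallest w > 0 with A_w > 0 = 1.
Sanity: Σ A_w = 16 = 2^4 = 16 ✓.


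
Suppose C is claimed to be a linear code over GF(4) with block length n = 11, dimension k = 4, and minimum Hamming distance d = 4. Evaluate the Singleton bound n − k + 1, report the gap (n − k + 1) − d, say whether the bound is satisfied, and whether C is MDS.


Singleton RHS = n − k + 1 = 8, slack = 4, bound satisfied, not MDS.

Singleton bound: d ≤ n − k + 1.
Here n = 11, k = 4, so n − k + 1 = 8.
Given d = 4, check d ≤ 8: YES.
Slack = (n − k + 1) − d = 4.
The code is NOT MDS (slack = 4 > 0).
Description: the claimed parameters are [11, 4, 4]_4; such a code would be non-MDS.


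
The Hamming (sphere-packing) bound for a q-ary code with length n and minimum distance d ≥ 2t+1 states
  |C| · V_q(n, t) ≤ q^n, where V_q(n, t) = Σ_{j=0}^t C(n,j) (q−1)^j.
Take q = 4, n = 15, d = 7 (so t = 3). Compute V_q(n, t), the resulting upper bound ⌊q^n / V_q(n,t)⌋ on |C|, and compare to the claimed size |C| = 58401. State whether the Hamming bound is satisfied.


V_q(n, t) = 13276, q^n = 1073741824, Hamming bound = 80878, |C| = 58401 ≤ bound (satisfied).

Step 1: Compute V_q(n, t) = Σ_{j=0}^3 C(n, j) (q−1)^j.
  j = 0: C(15,0)·(3)^0 = 1·1 = 1.
  j = 1: C(15,1)·(3)^1 = 15·3 = 45.
  j = 2: C(15,2)·(3)^2 = 105·9 = 945.
  j = 3: C(15,3)·(3)^3 = 455·27 = 12285.
  V_q(n, t) = 1 + 45 + 945 + 12285 = 13276.
Step 2: q^n = 4^15 = 1073741824.
Step 3: Hamming bound ⌊q^n / V_q(n,t)⌋ = ⌊1073741824/13276⌋ = 80878.
Step 4: Compare |C| = 58401 to 80878: satisfied.
The claimed |C| lies below the Hamming bound.


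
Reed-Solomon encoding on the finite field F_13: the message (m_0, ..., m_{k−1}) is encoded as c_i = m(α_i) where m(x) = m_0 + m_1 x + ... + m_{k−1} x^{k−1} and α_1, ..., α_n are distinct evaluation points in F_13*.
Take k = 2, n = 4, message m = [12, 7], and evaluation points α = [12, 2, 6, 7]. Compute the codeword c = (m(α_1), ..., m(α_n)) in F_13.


c = [5, 0, 2, 9]

Message polynomial: m(x) = 12 + 7·x (mod 13).
For each evaluation point α_i, compute m(α_i) mod 13:
  α_1 = 12: Horner steps 7 → 5, so m(12) = 5.
  α_2 = 2: Horner steps 7 → 0, so m(2) = 0.
  α_3 = 6: Horner steps 7 → 2, so m(6) = 2.
  α_4 = 7: Horner steps 7 → 9, so m(7) = 9.
Codeword c = [5, 0, 2, 9] ∈ F_13^4.


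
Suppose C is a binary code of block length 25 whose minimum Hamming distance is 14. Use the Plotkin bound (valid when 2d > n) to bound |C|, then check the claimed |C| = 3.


Plotkin bound M ≤ 8; given |C| = 3 ≤ bound (satisfied).

Check applicability: 2d = 28, n = 25.
2d − n = 3 > 0, so Plotkin applies.
Compute d/(2d−n) = 14/3 ≈ 4.6667.
⌊d/(2d−n)⌋ = 4.
Plotkin bound: M ≤ 2·4 = 8.
Given |C| = 3, check: satisfied.
This |C| is below the Plotkin bound.


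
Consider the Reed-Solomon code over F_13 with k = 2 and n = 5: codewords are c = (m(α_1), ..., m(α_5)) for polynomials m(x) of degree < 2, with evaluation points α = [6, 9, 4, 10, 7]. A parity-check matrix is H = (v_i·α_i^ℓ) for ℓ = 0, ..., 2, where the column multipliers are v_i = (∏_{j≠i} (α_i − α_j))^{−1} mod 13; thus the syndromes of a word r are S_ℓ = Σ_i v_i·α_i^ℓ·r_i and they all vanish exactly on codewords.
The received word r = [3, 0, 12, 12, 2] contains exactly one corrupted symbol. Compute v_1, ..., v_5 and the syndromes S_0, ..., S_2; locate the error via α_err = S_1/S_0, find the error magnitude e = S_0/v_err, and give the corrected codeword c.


S = (3, 12, 9), error at position 3, error magnitude e = 7, c = [3, 0, 5, 12, 2].

Step 1: column multipliers v_i = (∏_{j≠i}(α_i − α_j))^{−1} mod 13.
  i = 1 (α = 6): (6−9)(6−4)(6−10)(6−7) = (−3)·2·(−4)·(−1) = −24 ≡ 2, so v_1 = 2^{−1} = 7 (mod 13).
  i = 2 (α = 9): (9−6)(9−4)(9−10)(9−7) = 3·5·(−1)·2 = −30 ≡ 9, so v_2 = 9^{−1} = 3 (mod 13).
  i = 3 (α = 4): (4−6)(4−9)(4−10)(4−7) = (−2)·(−5)·(−6)·(−3) = 180 ≡ 11, so v_3 = 11^{−1} = 6 (mod 13).
  i = 4 (α = 10): (10−6)(10−9)(10−4)(10−7) = 4·1·6·3 = 72 ≡ 7, so v_4 = 7^{−1} = 2 (mod 13).
  i = 5 (α = 7): (7−6)(7−9)(7−4)(7−10) = 1·(−2)·3·(−3) = 18 ≡ 5, so v_5 = 5^{−1} = 8 (mod 13).
  v = [7, 3, 6, 2, 8].
Step 2: syndromes of r = [3, 0, 12, 12, 2] (all sums mod 13).
  S_0 = Σ v_i r_i = 7·3 + 3·0 + 6·12 + 2·12 + 8·2 = 133 ≡ 3.
  S_1 = Σ v_i α_i r_i = 7·6·3 + 3·9·0 + 6·4·12 + 2·10·12 + 8·7·2 = 766 ≡ 12.
  α_i^2 mod 13 = [10, 3, 3, 9, 10].
  S_2 = Σ v_i α_i^2 r_i = 7·10·3 + 3·3·0 + 6·3·12 + 2·9·12 + 8·10·2 = 802 ≡ 9.
  S = (3, 12, 9) ≠ 0, so r is not a codeword (an error is present).
Step 3: locate the error. For a single error e at position i, S_ℓ = v_i·e·α_i^ℓ, so α_err = S_1/S_0.
  S_0^{−1} = 3^{−1} = 9 (mod 13), so α_err = 12·9 = 108 ≡ 4 = α_3. Error position i = 3.
  Consistency check: S_2/S_1 = 9·12 = 108 ≡ 4 = α_err ✓ (single-error assumption holds).
Step 4: error magnitude e = S_0/v_3 = S_0·∏_{j≠3}(α_3 − α_j) = 3·11 = 33 ≡ 7 (mod 13).
Step 5: correct position 3: c_3 = r_3 − e = 12 − 7 ≡ 5 (mod 13). Hence c = [3, 0, 5, 12, 2].
  Check: interpolating c through the α_i gives m(x) = 9 + 12·x (degree < 2) with m(α_i) = c_i for every i, so c is indeed a codeword.
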